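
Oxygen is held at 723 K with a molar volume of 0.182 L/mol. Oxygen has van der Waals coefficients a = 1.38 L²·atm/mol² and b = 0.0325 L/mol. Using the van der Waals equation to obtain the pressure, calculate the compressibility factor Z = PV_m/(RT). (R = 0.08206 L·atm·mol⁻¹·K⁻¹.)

Z ≈ 1.090

P = RT/(V_m − b) − a/V_m² = (0.08206)(723)/(0.182 − 0.0325) − 1.38/(0.182)²
  = 59.329/0.14950 − 41.662 = 396.85 − 41.662 = 355.19 atm
Z = PV_m/(RT) = (355.19)(0.182)/((0.08206)(723)) = 64.645/59.329 = 1.090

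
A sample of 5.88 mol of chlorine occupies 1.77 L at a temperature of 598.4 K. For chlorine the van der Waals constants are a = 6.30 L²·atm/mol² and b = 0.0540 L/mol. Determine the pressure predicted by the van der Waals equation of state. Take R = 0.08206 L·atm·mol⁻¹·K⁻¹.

P ≈ 129.3 atm

P = nRT/(V − nb) − a n²/V²
nRT/(V − nb) = (5.88)(0.08206)(598.4)/(1.77 − 5.88×0.0540) = 288.74/1.4525 = 198.79 atm
a n²/V² = (6.30)(5.88)²/(1.77)² = 69.526 atm
P = 198.79 − 69.526 = 129.3 atm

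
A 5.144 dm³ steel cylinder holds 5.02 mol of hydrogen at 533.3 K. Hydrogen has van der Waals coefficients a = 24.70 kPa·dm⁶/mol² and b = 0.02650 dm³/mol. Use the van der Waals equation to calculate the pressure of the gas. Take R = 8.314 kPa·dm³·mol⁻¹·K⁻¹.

P = nRT/(V − nb) − a n²/V²
nRT/(V − nb) = (5.02)(8.314)(533.3)/(5.144 − 5.02×0.02650) = 22258/5.0110 = 4441.8 kPa
a n²/V² = (24.70)(5.02)²/(5.144)² = 23.524 kPa
P = 4441.8 − 23.524 = 4418 kPa

P ≈ 4418 kPa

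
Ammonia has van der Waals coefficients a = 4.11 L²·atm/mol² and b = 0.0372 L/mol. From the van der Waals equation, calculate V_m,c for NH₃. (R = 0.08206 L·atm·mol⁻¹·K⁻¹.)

V_m,c ≈ 0.1116 L/mol

For a van der Waals gas, V_m,c = 3b.
V_m,c = 3×0.0372 = 0.1116 L/mol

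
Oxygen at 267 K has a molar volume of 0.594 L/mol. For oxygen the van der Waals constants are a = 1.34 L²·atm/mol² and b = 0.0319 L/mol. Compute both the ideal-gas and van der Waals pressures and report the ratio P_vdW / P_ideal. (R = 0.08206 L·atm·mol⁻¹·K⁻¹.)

P_vdW / P_ideal ≈ 0.9538

Ideal: P_ideal = RT/V_m = (0.08206)(267)/0.594 = 36.8856 atm
vdW: P = RT/(V_m − b) − a/V_m² = 21.9100/0.562100 − 1.34/0.352836 = 38.9788 − 3.79780 = 35.1810 atm
Ratio = 35.1810/36.8856 = 0.9538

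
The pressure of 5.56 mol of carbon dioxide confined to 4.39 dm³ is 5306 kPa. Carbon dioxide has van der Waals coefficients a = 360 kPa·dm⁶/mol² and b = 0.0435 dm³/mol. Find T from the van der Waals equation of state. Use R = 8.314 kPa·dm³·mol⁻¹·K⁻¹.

T = (P + a n²/V²)(V − nb)/(nR)
P + a n²/V² = 5306 + (360)(5.56)²/(4.39)² = 5883.5 kPa
V − nb = 4.39 − (5.56)(0.0435) = 4.1481 dm³
T = (5883.5)(4.1481)/((5.56)(8.314)) = 528.0 K

T ≈ 528.0 K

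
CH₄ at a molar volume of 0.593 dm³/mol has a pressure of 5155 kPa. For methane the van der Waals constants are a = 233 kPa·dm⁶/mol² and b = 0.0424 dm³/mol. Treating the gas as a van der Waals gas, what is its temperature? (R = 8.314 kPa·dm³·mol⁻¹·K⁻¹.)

T = (P + a/V_m²)(V_m − b)/R
P + a/V_m² = 5155 + 233/(0.593)² = 5817.6 kPa
V_m − b = 0.593 − 0.0424 = 0.55060 dm³/mol
T = (5817.6)(0.55060)/8.314 = 385.3 K

T ≈ 385.3 K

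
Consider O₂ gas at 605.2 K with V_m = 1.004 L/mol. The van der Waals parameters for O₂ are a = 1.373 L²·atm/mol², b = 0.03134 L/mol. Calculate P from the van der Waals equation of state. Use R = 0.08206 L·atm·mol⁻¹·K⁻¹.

P ≈ 49.70 atm

P = RT/(V_m − b) − a/V_m²
RT/(V_m − b) = (0.08206)(605.2)/(1.004 − 0.03134) = 49.663/0.97266 = 51.059 atm
a/V_m² = 1.373/(1.004)² = 1.3621 atm
P = 51.059 − 1.3621 = 49.70 atm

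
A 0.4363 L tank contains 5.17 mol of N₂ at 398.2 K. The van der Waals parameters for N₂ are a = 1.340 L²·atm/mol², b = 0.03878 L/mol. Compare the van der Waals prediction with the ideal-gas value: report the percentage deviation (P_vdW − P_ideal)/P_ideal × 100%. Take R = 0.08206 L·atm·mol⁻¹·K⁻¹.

Ideal: P_ideal = nRT/V = (5.17)(0.08206)(398.2)/0.4363 = 387.202 atm
vdW: P = nRT/(V − nb) − a n²/V² = 168.936/0.235807 − 35.8167/0.190358 = 716.416 − 188.154 = 528.262 atm
% deviation = (528.262 − 387.202)/387.202 × 100% = 36.43%

36.43 %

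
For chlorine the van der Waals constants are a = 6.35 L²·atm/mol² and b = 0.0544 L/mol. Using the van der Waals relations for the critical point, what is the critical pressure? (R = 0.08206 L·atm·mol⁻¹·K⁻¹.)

For a van der Waals gas, P_c = a/(27b²).
P_c = 6.35/(27×(0.0544)²) = 6.35/0.079903 = 79.47 atm

P_c ≈ 79.47 atm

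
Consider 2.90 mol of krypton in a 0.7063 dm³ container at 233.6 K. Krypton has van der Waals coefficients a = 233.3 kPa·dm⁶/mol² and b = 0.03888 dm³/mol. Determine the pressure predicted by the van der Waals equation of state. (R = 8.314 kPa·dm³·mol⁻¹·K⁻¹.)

P ≈ 5556 kPa

P = nRT/(V − nb) − a n²/V²
nRT/(V − nb) = (2.90)(8.314)(233.6)/(0.7063 − 2.90×0.03888) = 5632.2/0.59355 = 9489.0 kPa
a n²/V² = (233.3)(2.90)²/(0.7063)² = 3933.1 kPa
P = 9489.0 − 3933.1 = 5556 kPa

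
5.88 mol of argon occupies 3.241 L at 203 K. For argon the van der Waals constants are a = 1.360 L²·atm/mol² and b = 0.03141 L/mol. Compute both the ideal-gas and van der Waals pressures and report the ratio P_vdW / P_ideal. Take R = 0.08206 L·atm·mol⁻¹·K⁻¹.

Ideal: P_ideal = nRT/V = (5.88)(0.08206)(203)/3.241 = 30.2222 atm
vdW: P = nRT/(V − nb) − a n²/V² = 97.9501/3.05631 − 47.0212/10.5041 = 32.0485 − 4.47646 = 27.5720 atm
Ratio = 27.5720/30.2222 = 0.9123

P_vdW / P_ideal ≈ 0.9123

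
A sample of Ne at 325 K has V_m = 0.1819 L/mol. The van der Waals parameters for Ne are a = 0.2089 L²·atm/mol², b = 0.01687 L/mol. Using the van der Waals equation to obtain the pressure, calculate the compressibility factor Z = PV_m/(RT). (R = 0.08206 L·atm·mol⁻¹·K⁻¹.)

P = RT/(V_m − b) − a/V_m² = (0.08206)(325)/(0.1819 − 0.01687) − 0.2089/(0.1819)²
  = 26.670/0.16503 − 6.3135 = 161.61 − 6.3135 = 155.30 atm
Z = PV_m/(RT) = (155.30)(0.1819)/((0.08206)(325)) = 28.249/26.670 = 1.059

Z ≈ 1.059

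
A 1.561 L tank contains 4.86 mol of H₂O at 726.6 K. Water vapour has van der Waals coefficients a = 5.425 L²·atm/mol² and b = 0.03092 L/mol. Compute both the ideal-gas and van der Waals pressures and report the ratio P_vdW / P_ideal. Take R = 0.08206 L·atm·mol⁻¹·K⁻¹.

P_vdW / P_ideal ≈ 0.8232

Ideal: P_ideal = nRT/V = (4.86)(0.08206)(726.6)/1.561 = 185.635 atm
vdW: P = nRT/(V − nb) − a n²/V² = 289.777/1.41073 − 128.136/2.43672 = 205.409 − 52.5854 = 152.824 atm
Ratio = 152.824/185.635 = 0.8232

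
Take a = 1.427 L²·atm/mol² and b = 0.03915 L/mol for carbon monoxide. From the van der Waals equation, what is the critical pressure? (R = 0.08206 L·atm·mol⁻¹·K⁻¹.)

For a van der Waals gas, P_c = a/(27b²).
P_c = 1.427/(27×(0.03915)²) = 1.427/0.041384 = 34.48 atm

P_c ≈ 34.48 atm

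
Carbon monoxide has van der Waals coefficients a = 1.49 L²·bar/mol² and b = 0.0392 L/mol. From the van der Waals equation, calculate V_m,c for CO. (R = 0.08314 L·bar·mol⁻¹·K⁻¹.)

For a van der Waals gas, V_m,c = 3b.
V_m,c = 3×0.0392 = 0.1176 L/mol

V_m,c ≈ 0.1176 L/mol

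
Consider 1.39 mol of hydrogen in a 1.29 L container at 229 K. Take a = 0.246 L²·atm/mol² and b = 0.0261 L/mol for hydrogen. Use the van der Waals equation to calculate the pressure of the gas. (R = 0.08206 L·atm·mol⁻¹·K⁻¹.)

P ≈ 20.55 atm

P = nRT/(V − nb) − a n²/V²
nRT/(V − nb) = (1.39)(0.08206)(229)/(1.29 − 1.39×0.0261) = 26.121/1.2537 = 20.835 atm
a n²/V² = (0.246)(1.39)²/(1.29)² = 0.28562 atm
P = 20.835 − 0.28562 = 20.55 atm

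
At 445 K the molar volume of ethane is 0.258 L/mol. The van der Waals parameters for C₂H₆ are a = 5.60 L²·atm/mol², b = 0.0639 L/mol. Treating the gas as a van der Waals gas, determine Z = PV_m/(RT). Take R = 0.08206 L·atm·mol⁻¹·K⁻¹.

Z ≈ 0.7348

P = RT/(V_m − b) − a/V_m² = (0.08206)(445)/(0.258 − 0.0639) − 5.60/(0.258)²
  = 36.517/0.19410 − 84.130 = 188.13 − 84.130 = 104.00 atm
Z = PV_m/(RT) = (104.00)(0.258)/((0.08206)(445)) = 26.832/36.517 = 0.7348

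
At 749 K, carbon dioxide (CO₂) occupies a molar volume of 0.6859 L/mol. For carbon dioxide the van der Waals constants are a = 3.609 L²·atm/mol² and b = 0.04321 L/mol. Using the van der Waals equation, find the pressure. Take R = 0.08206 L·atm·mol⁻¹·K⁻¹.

P ≈ 87.96 atm

P = RT/(V_m − b) − a/V_m²
RT/(V_m − b) = (0.08206)(749)/(0.6859 − 0.04321) = 61.463/0.64269 = 95.634 atm
a/V_m² = 3.609/(0.6859)² = 7.6712 atm
P = 95.634 − 7.6712 = 87.96 atm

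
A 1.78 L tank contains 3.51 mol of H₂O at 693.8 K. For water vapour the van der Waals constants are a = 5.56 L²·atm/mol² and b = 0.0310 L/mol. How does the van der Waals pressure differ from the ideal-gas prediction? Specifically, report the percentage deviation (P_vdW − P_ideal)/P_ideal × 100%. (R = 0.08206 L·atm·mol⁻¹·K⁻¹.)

Ideal: P_ideal = nRT/V = (3.51)(0.08206)(693.8)/1.78 = 112.267 atm
vdW: P = nRT/(V − nb) − a n²/V² = 199.836/1.67119 − 68.4998/3.16840 = 119.577 − 21.6197 = 97.957 atm
% deviation = (97.957 − 112.267)/112.267 × 100% = -12.75%

-12.75 %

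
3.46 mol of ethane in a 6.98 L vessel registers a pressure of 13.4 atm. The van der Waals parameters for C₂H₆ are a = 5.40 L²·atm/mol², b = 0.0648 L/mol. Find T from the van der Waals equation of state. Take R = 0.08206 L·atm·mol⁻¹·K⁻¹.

T = (P + a n²/V²)(V − nb)/(nR)
P + a n²/V² = 13.4 + (5.40)(3.46)²/(6.98)² = 14.727 atm
V − nb = 6.98 − (3.46)(0.0648) = 6.7558 L
T = (14.727)(6.7558)/((3.46)(0.08206)) = 350.4 K

T ≈ 350.4 K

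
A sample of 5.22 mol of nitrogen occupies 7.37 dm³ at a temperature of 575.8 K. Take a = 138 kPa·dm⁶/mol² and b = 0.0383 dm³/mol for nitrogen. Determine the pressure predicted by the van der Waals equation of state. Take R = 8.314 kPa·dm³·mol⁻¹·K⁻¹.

P = nRT/(V − nb) − a n²/V²
nRT/(V − nb) = (5.22)(8.314)(575.8)/(7.37 − 5.22×0.0383) = 24989/7.1701 = 3485.2 kPa
a n²/V² = (138)(5.22)²/(7.37)² = 69.229 kPa
P = 3485.2 − 69.229 = 3416 kPa

P ≈ 3416 kPa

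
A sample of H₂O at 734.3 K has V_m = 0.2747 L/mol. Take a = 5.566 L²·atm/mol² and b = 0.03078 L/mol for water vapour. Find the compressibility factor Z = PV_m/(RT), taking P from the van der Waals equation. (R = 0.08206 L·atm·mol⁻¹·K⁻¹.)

Z ≈ 0.7899

P = RT/(V_m − b) − a/V_m² = (0.08206)(734.3)/(0.2747 − 0.03078) − 5.566/(0.2747)²
  = 60.257/0.24392 − 73.761 = 247.04 − 73.761 = 173.28 atm
Z = PV_m/(RT) = (173.28)(0.2747)/((0.08206)(734.3)) = 47.600/60.257 = 0.7899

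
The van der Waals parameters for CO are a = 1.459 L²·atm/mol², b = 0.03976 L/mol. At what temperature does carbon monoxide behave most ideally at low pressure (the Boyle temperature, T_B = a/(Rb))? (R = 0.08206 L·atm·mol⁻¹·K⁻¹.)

For a van der Waals gas the second virial coefficient B₂ = b − a/(RT) vanishes at T_B = a/(Rb).
T_B = 1.459/(0.08206×0.03976) = 1.459/0.0032627 = 447.2 K

T_B ≈ 447.2 K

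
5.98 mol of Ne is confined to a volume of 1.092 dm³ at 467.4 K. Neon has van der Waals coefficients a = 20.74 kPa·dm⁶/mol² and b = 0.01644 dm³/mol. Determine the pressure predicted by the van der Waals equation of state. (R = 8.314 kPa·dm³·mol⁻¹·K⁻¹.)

P ≈ 22764 kPa

P = nRT/(V − nb) − a n²/V²
nRT/(V − nb) = (5.98)(8.314)(467.4)/(1.092 − 5.98×0.01644) = 23238/0.99369 = 23386 kPa
a n²/V² = (20.74)(5.98)²/(1.092)² = 621.96 kPa
P = 23386 − 621.96 = 22764 kPa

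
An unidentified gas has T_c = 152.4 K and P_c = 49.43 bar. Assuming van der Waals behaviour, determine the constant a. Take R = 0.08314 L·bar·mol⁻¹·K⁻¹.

From T_c = 8a/(27Rb) and P_c = a/(27b²): a = 27 R² T_c²/(64 P_c).
a = 27×(0.08314)²×(152.4)²/(64×49.43) = 4334.6/3163.5 = 1.370 L²·bar/mol²

a ≈ 1.370 L²·bar/mol²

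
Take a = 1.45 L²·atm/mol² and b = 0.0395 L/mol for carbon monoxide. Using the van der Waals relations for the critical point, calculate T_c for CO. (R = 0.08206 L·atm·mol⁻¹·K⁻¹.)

For a van der Waals gas, T_c = 8a/(27Rb).
T_c = 8×1.45/(27×0.08206×0.0395) = 11.600/0.087517 = 132.5 K

T_c ≈ 132.5 K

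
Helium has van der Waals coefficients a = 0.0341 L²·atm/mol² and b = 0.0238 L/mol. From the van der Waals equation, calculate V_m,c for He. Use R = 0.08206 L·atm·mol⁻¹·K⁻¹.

For a van der Waals gas, V_m,c = 3b.
V_m,c = 3×0.0238 = 0.07140 L/mol

V_m,c ≈ 0.07140 L/mol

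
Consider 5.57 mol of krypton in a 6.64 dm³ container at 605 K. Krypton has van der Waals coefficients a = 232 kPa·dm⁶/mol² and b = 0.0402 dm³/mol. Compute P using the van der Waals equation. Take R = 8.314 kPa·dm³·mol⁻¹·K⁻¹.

P = nRT/(V − nb) − a n²/V²
nRT/(V − nb) = (5.57)(8.314)(605)/(6.64 − 5.57×0.0402) = 28017/6.4161 = 4366.7 kPa
a n²/V² = (232)(5.57)²/(6.64)² = 163.25 kPa
P = 4366.7 − 163.25 = 4203 kPa

P ≈ 4203 kPa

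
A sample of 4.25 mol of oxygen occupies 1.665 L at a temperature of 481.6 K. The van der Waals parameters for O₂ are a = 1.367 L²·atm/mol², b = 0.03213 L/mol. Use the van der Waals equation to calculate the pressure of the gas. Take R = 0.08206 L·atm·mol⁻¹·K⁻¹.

P = nRT/(V − nb) − a n²/V²
nRT/(V − nb) = (4.25)(0.08206)(481.6)/(1.665 − 4.25×0.03213) = 167.96/1.5284 = 109.89 atm
a n²/V² = (1.367)(4.25)²/(1.665)² = 8.9067 atm
P = 109.89 − 8.9067 = 101.0 atm

P ≈ 101.0 atm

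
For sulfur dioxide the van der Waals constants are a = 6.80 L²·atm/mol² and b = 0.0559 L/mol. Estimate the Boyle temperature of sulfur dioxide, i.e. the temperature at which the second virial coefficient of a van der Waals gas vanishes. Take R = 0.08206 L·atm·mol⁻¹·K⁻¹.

For a van der Waals gas the second virial coefficient B₂ = b − a/(RT) vanishes at T_B = a/(Rb).
T_B = 6.80/(0.08206×0.0559) = 6.80/0.0045872 = 1482 K

T_B ≈ 1482 K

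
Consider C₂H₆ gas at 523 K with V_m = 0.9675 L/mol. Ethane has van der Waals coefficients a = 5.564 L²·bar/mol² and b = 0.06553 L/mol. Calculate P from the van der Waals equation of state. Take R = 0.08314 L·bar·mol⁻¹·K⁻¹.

P ≈ 42.26 bar

P = RT/(V_m − b) − a/V_m²
RT/(V_m − b) = (0.08314)(523)/(0.9675 − 0.06553) = 43.482/0.90197 = 48.208 bar
a/V_m² = 5.564/(0.9675)² = 5.9441 bar
P = 48.208 − 5.9441 = 42.26 bar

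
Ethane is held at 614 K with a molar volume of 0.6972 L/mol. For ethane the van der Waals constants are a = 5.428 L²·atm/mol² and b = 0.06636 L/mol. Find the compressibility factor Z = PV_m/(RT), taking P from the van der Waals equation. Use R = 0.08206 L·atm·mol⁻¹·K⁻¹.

Z ≈ 0.9507

P = RT/(V_m − b) − a/V_m² = (0.08206)(614)/(0.6972 − 0.06636) − 5.428/(0.6972)²
  = 50.385/0.63084 − 11.167 = 79.870 − 11.167 = 68.703 atm
Z = PV_m/(RT) = (68.703)(0.6972)/((0.08206)(614)) = 47.900/50.385 = 0.9507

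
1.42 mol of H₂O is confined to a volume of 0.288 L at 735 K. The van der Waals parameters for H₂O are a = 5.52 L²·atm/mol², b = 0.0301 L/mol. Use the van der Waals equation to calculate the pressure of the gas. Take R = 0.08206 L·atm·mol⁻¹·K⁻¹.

P ≈ 215.0 atm

P = nRT/(V − nb) − a n²/V²
nRT/(V − nb) = (1.42)(0.08206)(735)/(0.288 − 1.42×0.0301) = 85.646/0.24526 = 349.20 atm
a n²/V² = (5.52)(1.42)²/(0.288)² = 134.19 atm
P = 349.20 − 134.19 = 215.0 atm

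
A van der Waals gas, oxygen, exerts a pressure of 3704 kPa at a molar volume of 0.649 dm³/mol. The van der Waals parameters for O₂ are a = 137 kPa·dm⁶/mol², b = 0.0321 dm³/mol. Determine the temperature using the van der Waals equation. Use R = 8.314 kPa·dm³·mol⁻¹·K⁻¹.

T ≈ 299.0 K

T = (P + a/V_m²)(V_m − b)/R
P + a/V_m² = 3704 + 137/(0.649)² = 4029.3 kPa
V_m − b = 0.649 − 0.0321 = 0.61690 dm³/mol
T = (4029.3)(0.61690)/8.314 = 299.0 K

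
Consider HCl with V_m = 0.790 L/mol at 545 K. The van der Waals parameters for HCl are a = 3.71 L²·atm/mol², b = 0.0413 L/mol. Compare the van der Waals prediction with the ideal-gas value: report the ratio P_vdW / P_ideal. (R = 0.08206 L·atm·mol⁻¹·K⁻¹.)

Ideal: P_ideal = RT/V_m = (0.08206)(545)/0.790 = 56.6110 atm
vdW: P = RT/(V_m − b) − a/V_m² = 44.7227/0.748700 − 3.71/0.624100 = 59.7338 − 5.94456 = 53.7892 atm
Ratio = 53.7892/56.6110 = 0.9502

P_vdW / P_ideal ≈ 0.9502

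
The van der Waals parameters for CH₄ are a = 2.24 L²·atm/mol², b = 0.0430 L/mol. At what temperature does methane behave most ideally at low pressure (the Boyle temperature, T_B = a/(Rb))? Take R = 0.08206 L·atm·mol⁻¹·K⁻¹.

For a van der Waals gas the second virial coefficient B₂ = b − a/(RT) vanishes at T_B = a/(Rb).
T_B = 2.24/(0.08206×0.0430) = 2.24/0.0035286 = 634.8 K

T_B ≈ 634.8 K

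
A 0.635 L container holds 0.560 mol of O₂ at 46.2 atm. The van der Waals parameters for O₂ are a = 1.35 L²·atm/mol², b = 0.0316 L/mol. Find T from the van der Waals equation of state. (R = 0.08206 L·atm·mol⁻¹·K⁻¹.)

T = (P + a n²/V²)(V − nb)/(nR)
P + a n²/V² = 46.2 + (1.35)(0.560)²/(0.635)² = 47.250 atm
V − nb = 0.635 − (0.560)(0.0316) = 0.61730 L
T = (47.250)(0.61730)/((0.560)(0.08206)) = 634.7 K

T ≈ 634.7 K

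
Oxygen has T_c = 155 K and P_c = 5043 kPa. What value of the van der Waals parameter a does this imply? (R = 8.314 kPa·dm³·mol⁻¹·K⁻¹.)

From T_c = 8a/(27Rb) and P_c = a/(27b²): a = 27 R² T_c²/(64 P_c).
a = 27×(8.314)²×(155)²/(64×5043) = 44838100/322752 = 138.9 kPa·dm⁶/mol²

a ≈ 138.9 kPa·dm⁶/mol²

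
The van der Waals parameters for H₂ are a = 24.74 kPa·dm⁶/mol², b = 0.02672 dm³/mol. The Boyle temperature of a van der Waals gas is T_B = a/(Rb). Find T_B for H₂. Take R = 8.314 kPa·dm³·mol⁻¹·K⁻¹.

For a van der Waals gas the second virial coefficient B₂ = b − a/(RT) vanishes at T_B = a/(Rb).
T_B = 24.74/(8.314×0.02672) = 24.74/0.22215 = 111.4 K

T_B ≈ 111.4 K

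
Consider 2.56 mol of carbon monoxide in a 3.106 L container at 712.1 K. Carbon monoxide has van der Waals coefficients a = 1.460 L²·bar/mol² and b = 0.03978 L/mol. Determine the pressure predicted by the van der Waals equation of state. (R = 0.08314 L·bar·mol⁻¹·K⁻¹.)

P = nRT/(V − nb) − a n²/V²
nRT/(V − nb) = (2.56)(0.08314)(712.1)/(3.106 − 2.56×0.03978) = 151.56/3.0042 = 50.449 bar
a n²/V² = (1.460)(2.56)²/(3.106)² = 0.99181 bar
P = 50.449 − 0.99181 = 49.46 bar

P ≈ 49.46 bar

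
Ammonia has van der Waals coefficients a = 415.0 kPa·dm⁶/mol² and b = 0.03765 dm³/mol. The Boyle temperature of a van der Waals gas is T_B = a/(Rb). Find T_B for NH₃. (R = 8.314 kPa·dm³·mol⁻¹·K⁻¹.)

T_B ≈ 1326 K

For a van der Waals gas the second virial coefficient B₂ = b − a/(RT) vanishes at T_B = a/(Rb).
T_B = 415.0/(8.314×0.03765) = 415.0/0.31302 = 1326 K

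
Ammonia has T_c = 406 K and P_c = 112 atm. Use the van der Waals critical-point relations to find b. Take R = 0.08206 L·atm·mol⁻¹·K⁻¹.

From T_c = 8a/(27Rb) and P_c = a/(27b²): b = R T_c/(8 P_c).
b = (0.08206)(406)/(8×112) = 33.316/896.00 = 0.03718 L/mol

b ≈ 0.03718 L/mol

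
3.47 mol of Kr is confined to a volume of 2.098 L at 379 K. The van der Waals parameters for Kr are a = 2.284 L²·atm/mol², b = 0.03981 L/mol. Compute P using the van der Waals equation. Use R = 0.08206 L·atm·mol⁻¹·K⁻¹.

P ≈ 48.82 atm

P = nRT/(V − nb) − a n²/V²
nRT/(V − nb) = (3.47)(0.08206)(379)/(2.098 − 3.47×0.03981) = 107.92/1.9599 = 55.064 atm
a n²/V² = (2.284)(3.47)²/(2.098)² = 6.2480 atm
P = 55.064 − 6.2480 = 48.82 atm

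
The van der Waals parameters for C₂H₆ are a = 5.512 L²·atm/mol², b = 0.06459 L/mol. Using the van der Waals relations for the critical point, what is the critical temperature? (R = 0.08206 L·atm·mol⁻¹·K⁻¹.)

For a van der Waals gas, T_c = 8a/(27Rb).
T_c = 8×5.512/(27×0.08206×0.06459) = 44.096/0.14311 = 308.1 K

T_c ≈ 308.1 K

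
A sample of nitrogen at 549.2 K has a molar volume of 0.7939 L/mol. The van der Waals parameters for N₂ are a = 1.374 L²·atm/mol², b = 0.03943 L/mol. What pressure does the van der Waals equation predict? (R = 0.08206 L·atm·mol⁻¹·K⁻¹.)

P = RT/(V_m − b) − a/V_m²
RT/(V_m − b) = (0.08206)(549.2)/(0.7939 − 0.03943) = 45.067/0.75447 = 59.733 atm
a/V_m² = 1.374/(0.7939)² = 2.1800 atm
P = 59.733 − 2.1800 = 57.55 atm

P ≈ 57.55 atm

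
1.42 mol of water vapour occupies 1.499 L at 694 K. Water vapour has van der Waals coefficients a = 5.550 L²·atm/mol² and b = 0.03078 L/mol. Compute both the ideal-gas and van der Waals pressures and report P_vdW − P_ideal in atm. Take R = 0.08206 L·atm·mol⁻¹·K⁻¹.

Ideal: P_ideal = nRT/V = (1.42)(0.08206)(694)/1.499 = 53.9483 atm
vdW: P = nRT/(V − nb) − a n²/V² = 80.8685/1.45529 − 11.1910/2.24700 = 55.5686 − 4.98042 = 50.5882 atm
ΔP = 50.5882 − 53.9483 = -3.360 atm

ΔP ≈ -3.360 atm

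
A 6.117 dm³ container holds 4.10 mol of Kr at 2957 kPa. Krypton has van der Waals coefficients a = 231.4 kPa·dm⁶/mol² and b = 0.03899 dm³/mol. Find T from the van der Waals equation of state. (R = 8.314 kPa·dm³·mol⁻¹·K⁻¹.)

T = (P + a n²/V²)(V − nb)/(nR)
P + a n²/V² = 2957 + (231.4)(4.10)²/(6.117)² = 3061.0 kPa
V − nb = 6.117 − (4.10)(0.03899) = 5.9571 dm³
T = (3061.0)(5.9571)/((4.10)(8.314)) = 534.9 K

T ≈ 534.9 K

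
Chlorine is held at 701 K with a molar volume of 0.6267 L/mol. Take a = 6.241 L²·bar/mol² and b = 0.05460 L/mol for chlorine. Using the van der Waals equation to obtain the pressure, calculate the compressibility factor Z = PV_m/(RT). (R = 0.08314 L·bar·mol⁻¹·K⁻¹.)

P = RT/(V_m − b) − a/V_m² = (0.08314)(701)/(0.6267 − 0.05460) − 6.241/(0.6267)²
  = 58.281/0.57210 − 15.890 = 101.87 − 15.890 = 85.98 bar
Z = PV_m/(RT) = (85.98)(0.6267)/((0.08314)(701)) = 53.884/58.281 = 0.9246

Z ≈ 0.9246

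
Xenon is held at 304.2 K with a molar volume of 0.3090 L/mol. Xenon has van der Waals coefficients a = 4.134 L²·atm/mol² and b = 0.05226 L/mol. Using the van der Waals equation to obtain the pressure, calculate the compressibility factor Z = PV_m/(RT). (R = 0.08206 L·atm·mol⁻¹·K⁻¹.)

P = RT/(V_m − b) − a/V_m² = (0.08206)(304.2)/(0.3090 − 0.05226) − 4.134/(0.3090)²
  = 24.963/0.25674 − 43.297 = 97.231 − 43.297 = 53.934 atm
Z = PV_m/(RT) = (53.934)(0.3090)/((0.08206)(304.2)) = 16.666/24.963 = 0.6676

Z ≈ 0.6676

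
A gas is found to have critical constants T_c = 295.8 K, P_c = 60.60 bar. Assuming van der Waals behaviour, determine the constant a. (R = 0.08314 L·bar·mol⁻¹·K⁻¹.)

From T_c = 8a/(27Rb) and P_c = a/(27b²): a = 27 R² T_c²/(64 P_c).
a = 27×(0.08314)²×(295.8)²/(64×60.60) = 16330/3878.4 = 4.210 L²·bar/mol²

a ≈ 4.210 L²·bar/mol²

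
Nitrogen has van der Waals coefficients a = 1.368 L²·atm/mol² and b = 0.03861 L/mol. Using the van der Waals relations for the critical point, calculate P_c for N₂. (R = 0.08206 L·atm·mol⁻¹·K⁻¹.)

P_c ≈ 33.99 atm

For a van der Waals gas, P_c = a/(27b²).
P_c = 1.368/(27×(0.03861)²) = 1.368/0.040250 = 33.99 atm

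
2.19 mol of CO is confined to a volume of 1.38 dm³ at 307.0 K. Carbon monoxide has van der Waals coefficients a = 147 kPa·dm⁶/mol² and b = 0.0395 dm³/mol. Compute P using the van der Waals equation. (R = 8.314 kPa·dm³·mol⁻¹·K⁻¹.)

P ≈ 3951 kPa

P = nRT/(V − nb) − a n²/V²
nRT/(V − nb) = (2.19)(8.314)(307.0)/(1.38 − 2.19×0.0395) = 5589.8/1.2935 = 4321.5 kPa
a n²/V² = (147)(2.19)²/(1.38)² = 370.21 kPa
P = 4321.5 − 370.21 = 3951 kPa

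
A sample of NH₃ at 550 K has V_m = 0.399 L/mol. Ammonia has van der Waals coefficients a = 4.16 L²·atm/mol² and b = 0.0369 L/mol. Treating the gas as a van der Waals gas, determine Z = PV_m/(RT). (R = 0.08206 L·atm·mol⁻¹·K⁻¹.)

P = RT/(V_m − b) − a/V_m² = (0.08206)(550)/(0.399 − 0.0369) − 4.16/(0.399)²
  = 45.133/0.36210 − 26.130 = 124.64 − 26.130 = 98.51 atm
Z = PV_m/(RT) = (98.51)(0.399)/((0.08206)(550)) = 39.305/45.133 = 0.8709

Z ≈ 0.8709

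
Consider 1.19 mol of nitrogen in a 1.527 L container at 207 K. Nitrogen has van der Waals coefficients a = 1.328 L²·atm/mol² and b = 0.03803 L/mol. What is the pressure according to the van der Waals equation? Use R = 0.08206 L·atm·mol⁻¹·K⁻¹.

P ≈ 12.84 atm

P = nRT/(V − nb) − a n²/V²
nRT/(V − nb) = (1.19)(0.08206)(207)/(1.527 − 1.19×0.03803) = 20.214/1.4817 = 13.642 atm
a n²/V² = (1.328)(1.19)²/(1.527)² = 0.80652 atm
P = 13.642 − 0.80652 = 12.84 atm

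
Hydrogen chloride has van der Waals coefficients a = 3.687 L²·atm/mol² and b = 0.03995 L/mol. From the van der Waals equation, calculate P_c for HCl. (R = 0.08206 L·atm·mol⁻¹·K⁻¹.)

For a van der Waals gas, P_c = a/(27b²).
P_c = 3.687/(27×(0.03995)²) = 3.687/0.043092 = 85.56 atm

P_c ≈ 85.56 atm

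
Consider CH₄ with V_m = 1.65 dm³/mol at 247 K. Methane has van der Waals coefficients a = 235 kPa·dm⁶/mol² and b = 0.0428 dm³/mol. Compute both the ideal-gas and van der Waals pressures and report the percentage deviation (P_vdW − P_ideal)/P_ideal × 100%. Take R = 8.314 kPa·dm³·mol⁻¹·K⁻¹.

-4.27 %

Ideal: P_ideal = RT/V_m = (8.314)(247)/1.65 = 1244.58 kPa
vdW: P = RT/(V_m − b) − a/V_m² = 2053.56/1.60720 − 235/2.72250 = 1277.73 − 86.3177 = 1191.41 kPa
% deviation = (1191.41 − 1244.58)/1244.58 × 100% = -4.27%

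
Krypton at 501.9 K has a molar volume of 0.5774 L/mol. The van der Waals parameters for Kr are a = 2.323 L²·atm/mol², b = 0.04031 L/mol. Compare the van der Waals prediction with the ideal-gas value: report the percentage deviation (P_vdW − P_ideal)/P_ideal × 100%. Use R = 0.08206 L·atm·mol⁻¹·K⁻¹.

-2.26 %

Ideal: P_ideal = RT/V_m = (0.08206)(501.9)/0.5774 = 71.3300 atm
vdW: P = RT/(V_m − b) − a/V_m² = 41.1859/0.537090 − 2.323/0.333391 = 76.6834 − 6.96779 = 69.7156 atm
% deviation = (69.7156 − 71.3300)/71.3300 × 100% = -2.26%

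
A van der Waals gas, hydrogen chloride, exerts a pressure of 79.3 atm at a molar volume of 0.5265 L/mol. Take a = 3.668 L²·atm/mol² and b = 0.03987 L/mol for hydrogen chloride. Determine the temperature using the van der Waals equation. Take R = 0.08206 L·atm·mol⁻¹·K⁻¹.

T = (P + a/V_m²)(V_m − b)/R
P + a/V_m² = 79.3 + 3.668/(0.5265)² = 92.532 atm
V_m − b = 0.5265 − 0.03987 = 0.48663 L/mol
T = (92.532)(0.48663)/0.08206 = 548.7 K

T ≈ 548.7 K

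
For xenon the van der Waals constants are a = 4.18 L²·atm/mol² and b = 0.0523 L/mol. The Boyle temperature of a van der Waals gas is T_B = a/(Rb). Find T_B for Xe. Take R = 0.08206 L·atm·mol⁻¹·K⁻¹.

T_B ≈ 974.0 K

For a van der Waals gas the second virial coefficient B₂ = b − a/(RT) vanishes at T_B = a/(Rb).
T_B = 4.18/(0.08206×0.0523) = 4.18/0.0042917 = 974.0 K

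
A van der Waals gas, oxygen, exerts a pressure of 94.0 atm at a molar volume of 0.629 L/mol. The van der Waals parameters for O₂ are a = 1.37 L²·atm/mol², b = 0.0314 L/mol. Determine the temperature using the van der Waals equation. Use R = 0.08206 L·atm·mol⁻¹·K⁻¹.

T = (P + a/V_m²)(V_m − b)/R
P + a/V_m² = 94.0 + 1.37/(0.629)² = 97.463 atm
V_m − b = 0.629 − 0.0314 = 0.59760 L/mol
T = (97.463)(0.59760)/0.08206 = 709.8 K

T ≈ 709.8 K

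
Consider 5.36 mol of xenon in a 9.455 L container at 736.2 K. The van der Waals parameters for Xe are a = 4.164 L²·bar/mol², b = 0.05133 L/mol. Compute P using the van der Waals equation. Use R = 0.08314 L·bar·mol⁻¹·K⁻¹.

P = nRT/(V − nb) − a n²/V²
nRT/(V − nb) = (5.36)(0.08314)(736.2)/(9.455 − 5.36×0.05133) = 328.07/9.1799 = 35.738 bar
a n²/V² = (4.164)(5.36)²/(9.455)² = 1.3382 bar
P = 35.738 − 1.3382 = 34.40 bar

P ≈ 34.40 bar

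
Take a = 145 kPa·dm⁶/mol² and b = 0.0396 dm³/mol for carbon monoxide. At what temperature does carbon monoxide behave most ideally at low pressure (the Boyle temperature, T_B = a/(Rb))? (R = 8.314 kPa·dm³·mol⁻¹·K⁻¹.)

T_B ≈ 440.4 K

For a van der Waals gas the second virial coefficient B₂ = b − a/(RT) vanishes at T_B = a/(Rb).
T_B = 145/(8.314×0.0396) = 145/0.32923 = 440.4 K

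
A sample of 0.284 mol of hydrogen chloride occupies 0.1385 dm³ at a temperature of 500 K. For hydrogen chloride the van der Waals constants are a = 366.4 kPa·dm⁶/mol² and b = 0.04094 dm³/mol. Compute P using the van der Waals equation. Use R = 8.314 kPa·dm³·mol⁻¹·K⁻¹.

P = nRT/(V − nb) − a n²/V²
nRT/(V − nb) = (0.284)(8.314)(500)/(0.1385 − 0.284×0.04094) = 1180.6/0.12687 = 9305.6 kPa
a n²/V² = (366.4)(0.284)²/(0.1385)² = 1540.6 kPa
P = 9305.6 − 1540.6 = 7765 kPa

P ≈ 7765 kPa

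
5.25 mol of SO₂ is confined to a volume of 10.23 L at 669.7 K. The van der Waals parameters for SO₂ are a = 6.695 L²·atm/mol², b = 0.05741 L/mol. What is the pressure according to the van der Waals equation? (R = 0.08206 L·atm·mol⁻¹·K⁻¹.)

P ≈ 27.30 atm

P = nRT/(V − nb) − a n²/V²
nRT/(V − nb) = (5.25)(0.08206)(669.7)/(10.23 − 5.25×0.05741) = 288.52/9.9286 = 29.059 atm
a n²/V² = (6.695)(5.25)²/(10.23)² = 1.7633 atm
P = 29.059 − 1.7633 = 27.30 atm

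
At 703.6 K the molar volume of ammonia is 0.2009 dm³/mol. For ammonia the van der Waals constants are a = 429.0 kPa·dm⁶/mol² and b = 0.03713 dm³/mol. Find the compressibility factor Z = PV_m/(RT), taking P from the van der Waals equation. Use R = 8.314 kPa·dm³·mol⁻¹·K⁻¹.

Z ≈ 0.8617

P = RT/(V_m − b) − a/V_m² = (8.314)(703.6)/(0.2009 − 0.03713) − 429.0/(0.2009)²
  = 5849.7/0.16377 − 10629 = 35719 − 10629 = 25090 kPa
Z = PV_m/(RT) = (25090)(0.2009)/((8.314)(703.6)) = 5040.6/5849.7 = 0.8617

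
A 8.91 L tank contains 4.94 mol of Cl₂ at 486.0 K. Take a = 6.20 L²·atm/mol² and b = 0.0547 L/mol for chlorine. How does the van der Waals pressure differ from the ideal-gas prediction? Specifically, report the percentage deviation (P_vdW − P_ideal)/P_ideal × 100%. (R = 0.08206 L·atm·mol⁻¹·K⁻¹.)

Ideal: P_ideal = nRT/V = (4.94)(0.08206)(486.0)/8.91 = 22.1114 atm
vdW: P = nRT/(V − nb) − a n²/V² = 197.013/8.63978 − 151.302/79.3881 = 22.8030 − 1.90585 = 20.8972 atm
% deviation = (20.8972 − 22.1114)/22.1114 × 100% = -5.49%

-5.49 %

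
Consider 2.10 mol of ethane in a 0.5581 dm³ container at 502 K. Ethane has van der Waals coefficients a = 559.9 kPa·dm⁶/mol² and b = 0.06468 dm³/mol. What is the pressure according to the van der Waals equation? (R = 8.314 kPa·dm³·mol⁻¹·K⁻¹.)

P ≈ 12829 kPa

P = nRT/(V − nb) − a n²/V²
nRT/(V − nb) = (2.10)(8.314)(502)/(0.5581 − 2.10×0.06468) = 8764.6/0.42227 = 20756 kPa
a n²/V² = (559.9)(2.10)²/(0.5581)² = 7927.3 kPa
P = 20756 − 7927.3 = 12829 kPa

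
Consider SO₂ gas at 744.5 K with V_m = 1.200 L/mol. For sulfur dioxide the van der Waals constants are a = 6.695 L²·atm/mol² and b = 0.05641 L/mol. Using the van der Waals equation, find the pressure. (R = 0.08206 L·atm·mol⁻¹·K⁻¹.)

P = RT/(V_m − b) − a/V_m²
RT/(V_m − b) = (0.08206)(744.5)/(1.200 − 0.05641) = 61.094/1.1436 = 53.423 atm
a/V_m² = 6.695/(1.200)² = 4.6493 atm
P = 53.423 − 4.6493 = 48.77 atm

P ≈ 48.77 atm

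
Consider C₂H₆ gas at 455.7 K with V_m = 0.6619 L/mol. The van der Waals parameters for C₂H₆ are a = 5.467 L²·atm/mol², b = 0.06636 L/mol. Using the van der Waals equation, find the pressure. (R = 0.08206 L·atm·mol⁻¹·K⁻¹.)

P ≈ 50.31 atm

P = RT/(V_m − b) − a/V_m²
RT/(V_m − b) = (0.08206)(455.7)/(0.6619 − 0.06636) = 37.395/0.59554 = 62.792 atm
a/V_m² = 5.467/(0.6619)² = 12.479 atm
P = 62.792 − 12.479 = 50.31 atm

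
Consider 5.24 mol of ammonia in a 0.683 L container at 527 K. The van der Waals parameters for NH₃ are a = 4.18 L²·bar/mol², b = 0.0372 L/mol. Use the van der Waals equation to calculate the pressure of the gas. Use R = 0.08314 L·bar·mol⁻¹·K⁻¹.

P ≈ 224.4 bar

P = nRT/(V − nb) − a n²/V²
nRT/(V − nb) = (5.24)(0.08314)(527)/(0.683 − 5.24×0.0372) = 229.59/0.48807 = 470.40 bar
a n²/V² = (4.18)(5.24)²/(0.683)² = 246.04 bar
P = 470.40 − 246.04 = 224.4 bar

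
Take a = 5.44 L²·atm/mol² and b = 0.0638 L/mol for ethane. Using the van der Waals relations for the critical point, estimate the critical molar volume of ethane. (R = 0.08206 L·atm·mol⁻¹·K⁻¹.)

V_m,c ≈ 0.1914 L/mol

For a van der Waals gas, V_m,c = 3b.
V_m,c = 3×0.0638 = 0.1914 L/mol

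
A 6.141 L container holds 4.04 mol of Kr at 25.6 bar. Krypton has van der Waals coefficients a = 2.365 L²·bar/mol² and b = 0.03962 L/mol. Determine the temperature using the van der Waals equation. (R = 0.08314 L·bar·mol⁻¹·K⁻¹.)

T = (P + a n²/V²)(V − nb)/(nR)
P + a n²/V² = 25.6 + (2.365)(4.04)²/(6.141)² = 26.624 bar
V − nb = 6.141 − (4.04)(0.03962) = 5.9809 L
T = (26.624)(5.9809)/((4.04)(0.08314)) = 474.1 K

T ≈ 474.1 K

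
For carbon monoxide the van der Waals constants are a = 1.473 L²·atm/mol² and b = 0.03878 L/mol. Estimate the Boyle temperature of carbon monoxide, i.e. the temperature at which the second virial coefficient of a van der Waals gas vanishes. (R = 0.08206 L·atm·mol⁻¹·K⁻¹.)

T_B ≈ 462.9 K

For a van der Waals gas the second virial coefficient B₂ = b − a/(RT) vanishes at T_B = a/(Rb).
T_B = 1.473/(0.08206×0.03878) = 1.473/0.0031823 = 462.9 K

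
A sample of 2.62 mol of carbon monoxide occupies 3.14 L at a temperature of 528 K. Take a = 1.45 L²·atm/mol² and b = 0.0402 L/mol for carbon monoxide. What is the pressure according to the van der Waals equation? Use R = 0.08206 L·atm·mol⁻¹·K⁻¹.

P ≈ 36.40 atm

P = nRT/(V − nb) − a n²/V²
nRT/(V − nb) = (2.62)(0.08206)(528)/(3.14 − 2.62×0.0402) = 113.52/3.0347 = 37.407 atm
a n²/V² = (1.45)(2.62)²/(3.14)² = 1.0095 atm
P = 37.407 − 1.0095 = 36.40 atm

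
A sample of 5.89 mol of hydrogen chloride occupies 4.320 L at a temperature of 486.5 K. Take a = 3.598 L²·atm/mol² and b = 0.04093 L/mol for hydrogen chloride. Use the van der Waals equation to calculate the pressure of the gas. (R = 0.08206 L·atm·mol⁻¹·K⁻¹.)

P ≈ 50.96 atm

P = nRT/(V − nb) − a n²/V²
nRT/(V − nb) = (5.89)(0.08206)(486.5)/(4.320 − 5.89×0.04093) = 235.14/4.0789 = 57.648 atm
a n²/V² = (3.598)(5.89)²/(4.320)² = 6.6884 atm
P = 57.648 − 6.6884 = 50.96 atm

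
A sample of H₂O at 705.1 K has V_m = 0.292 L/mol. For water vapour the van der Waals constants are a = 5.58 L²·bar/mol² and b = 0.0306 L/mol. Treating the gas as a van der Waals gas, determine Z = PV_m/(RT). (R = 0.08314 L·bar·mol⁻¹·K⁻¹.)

P = RT/(V_m − b) − a/V_m² = (0.08314)(705.1)/(0.292 − 0.0306) − 5.58/(0.292)²
  = 58.622/0.26140 − 65.444 = 224.26 − 65.444 = 158.82 bar
Z = PV_m/(RT) = (158.82)(0.292)/((0.08314)(705.1)) = 46.375/58.622 = 0.7911

Z ≈ 0.7911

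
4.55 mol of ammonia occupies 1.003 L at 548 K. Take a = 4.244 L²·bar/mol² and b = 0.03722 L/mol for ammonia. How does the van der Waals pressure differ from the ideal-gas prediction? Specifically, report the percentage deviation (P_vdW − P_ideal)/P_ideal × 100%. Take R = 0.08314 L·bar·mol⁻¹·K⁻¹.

Ideal: P_ideal = nRT/V = (4.55)(0.08314)(548)/1.003 = 206.681 bar
vdW: P = nRT/(V − nb) − a n²/V² = 207.301/0.833649 − 87.8614/1.00601 = 248.667 − 87.3365 = 161.331 bar
% deviation = (161.331 − 206.681)/206.681 × 100% = -21.94%

-21.94 %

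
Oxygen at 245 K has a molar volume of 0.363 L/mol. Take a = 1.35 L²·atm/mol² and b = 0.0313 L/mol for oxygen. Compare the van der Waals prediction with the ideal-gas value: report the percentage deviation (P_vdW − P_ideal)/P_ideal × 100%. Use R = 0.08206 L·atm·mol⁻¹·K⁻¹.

Ideal: P_ideal = RT/V_m = (0.08206)(245)/0.363 = 55.3848 atm
vdW: P = RT/(V_m − b) − a/V_m² = 20.1047/0.331700 − 1.35/0.131769 = 60.6111 − 10.2452 = 50.3659 atm
% deviation = (50.3659 − 55.3848)/55.3848 × 100% = -9.06%

-9.06 %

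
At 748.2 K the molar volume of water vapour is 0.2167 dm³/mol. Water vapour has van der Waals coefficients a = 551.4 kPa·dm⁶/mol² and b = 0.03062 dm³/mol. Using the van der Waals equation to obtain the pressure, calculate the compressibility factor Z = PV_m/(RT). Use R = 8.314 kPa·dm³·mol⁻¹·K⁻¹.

Z ≈ 0.7555

P = RT/(V_m − b) − a/V_m² = (8.314)(748.2)/(0.2167 − 0.03062) − 551.4/(0.2167)²
  = 6220.5/0.18608 − 11742 = 33429 − 11742 = 21687 kPa
Z = PV_m/(RT) = (21687)(0.2167)/((8.314)(748.2)) = 4699.6/6220.5 = 0.7555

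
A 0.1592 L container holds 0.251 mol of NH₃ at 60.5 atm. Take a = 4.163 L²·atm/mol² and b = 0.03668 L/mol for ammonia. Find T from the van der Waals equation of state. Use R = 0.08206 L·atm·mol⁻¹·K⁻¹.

T = (P + a n²/V²)(V − nb)/(nR)
P + a n²/V² = 60.5 + (4.163)(0.251)²/(0.1592)² = 70.848 atm
V − nb = 0.1592 − (0.251)(0.03668) = 0.14999 L
T = (70.848)(0.14999)/((0.251)(0.08206)) = 515.9 K

T ≈ 515.9 K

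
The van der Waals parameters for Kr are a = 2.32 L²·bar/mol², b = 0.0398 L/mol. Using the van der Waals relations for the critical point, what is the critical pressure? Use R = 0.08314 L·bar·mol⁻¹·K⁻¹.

P_c ≈ 54.24 bar

For a van der Waals gas, P_c = a/(27b²).
P_c = 2.32/(27×(0.0398)²) = 2.32/0.042769 = 54.24 bar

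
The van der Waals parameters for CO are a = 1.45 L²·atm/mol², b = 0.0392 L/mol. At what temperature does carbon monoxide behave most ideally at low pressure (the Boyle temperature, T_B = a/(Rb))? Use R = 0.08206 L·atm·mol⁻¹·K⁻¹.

T_B ≈ 450.8 K

For a van der Waals gas the second virial coefficient B₂ = b − a/(RT) vanishes at T_B = a/(Rb).
T_B = 1.45/(0.08206×0.0392) = 1.45/0.0032168 = 450.8 K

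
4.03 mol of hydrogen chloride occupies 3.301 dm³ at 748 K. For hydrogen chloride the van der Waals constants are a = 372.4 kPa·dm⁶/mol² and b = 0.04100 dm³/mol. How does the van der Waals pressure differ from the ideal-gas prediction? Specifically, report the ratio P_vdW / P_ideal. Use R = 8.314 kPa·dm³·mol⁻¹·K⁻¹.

P_vdW / P_ideal ≈ 0.9796

Ideal: P_ideal = nRT/V = (4.03)(8.314)(748)/3.301 = 7592.26 kPa
vdW: P = nRT/(V − nb) − a n²/V² = 25062.1/3.13577 − 6048.11/10.8966 = 7992.33 − 555.046 = 7437.28 kPa
Ratio = 7437.28/7592.26 = 0.9796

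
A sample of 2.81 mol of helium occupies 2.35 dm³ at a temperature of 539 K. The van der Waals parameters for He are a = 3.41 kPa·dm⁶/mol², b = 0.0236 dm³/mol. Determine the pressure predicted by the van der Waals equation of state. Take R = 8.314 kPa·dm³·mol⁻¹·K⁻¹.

P ≈ 5509 kPa

P = nRT/(V − nb) − a n²/V²
nRT/(V − nb) = (2.81)(8.314)(539)/(2.35 − 2.81×0.0236) = 12592/2.2837 = 5513.9 kPa
a n²/V² = (3.41)(2.81)²/(2.35)² = 4.8756 kPa
P = 5513.9 − 4.8756 = 5509 kPa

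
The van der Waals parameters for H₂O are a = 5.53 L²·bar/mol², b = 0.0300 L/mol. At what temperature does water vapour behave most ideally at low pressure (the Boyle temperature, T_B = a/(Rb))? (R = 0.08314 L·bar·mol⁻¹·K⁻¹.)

For a van der Waals gas the second virial coefficient B₂ = b − a/(RT) vanishes at T_B = a/(Rb).
T_B = 5.53/(0.08314×0.0300) = 5.53/0.0024942 = 2217 K

T_B ≈ 2217 K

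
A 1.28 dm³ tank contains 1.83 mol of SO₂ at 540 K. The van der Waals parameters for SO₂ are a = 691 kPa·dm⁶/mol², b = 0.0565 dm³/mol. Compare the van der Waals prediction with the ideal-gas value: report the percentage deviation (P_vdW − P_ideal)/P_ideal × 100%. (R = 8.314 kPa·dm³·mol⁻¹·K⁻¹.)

Ideal: P_ideal = nRT/V = (1.83)(8.314)(540)/1.28 = 6418.67 kPa
vdW: P = nRT/(V − nb) − a n²/V² = 8215.89/1.17661 − 2314.09/1.63840 = 6982.68 − 1412.41 = 5570.27 kPa
% deviation = (5570.27 − 6418.67)/6418.67 × 100% = -13.22%

-13.22 %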